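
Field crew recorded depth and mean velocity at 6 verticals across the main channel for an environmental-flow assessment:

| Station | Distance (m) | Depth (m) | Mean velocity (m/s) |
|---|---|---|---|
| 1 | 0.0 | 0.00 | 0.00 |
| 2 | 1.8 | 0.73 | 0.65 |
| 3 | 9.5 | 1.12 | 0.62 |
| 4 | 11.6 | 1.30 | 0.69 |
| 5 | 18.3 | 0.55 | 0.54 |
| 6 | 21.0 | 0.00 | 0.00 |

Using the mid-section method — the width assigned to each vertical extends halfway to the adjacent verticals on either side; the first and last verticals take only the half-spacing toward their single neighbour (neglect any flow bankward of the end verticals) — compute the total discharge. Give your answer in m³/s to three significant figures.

11.0 m³/s

w_2 = (9.5 − 0.0)/2 = 4.75 m; q_2 = 0.65 × 0.73 × 4.75 = 2.254 m³/s
w_3 = (11.6 − 1.8)/2 = 4.9 m; q_3 = 0.62 × 1.12 × 4.9 = 3.403 m³/s
w_4 = (18.3 − 9.5)/2 = 4.4 m; q_4 = 0.69 × 1.30 × 4.4 = 3.947 m³/s
w_5 = (21.0 − 11.6)/2 = 4.7 m; q_5 = 0.54 × 0.55 × 4.7 = 1.396 m³/s
Stations 1, 6 contribute zero (depth or velocity is 0).
Q = Σ qᵢ = 11.00 m³/s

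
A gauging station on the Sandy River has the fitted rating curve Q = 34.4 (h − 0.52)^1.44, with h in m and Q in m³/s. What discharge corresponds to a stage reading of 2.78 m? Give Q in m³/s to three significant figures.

111 m³/s

Q = 34.4 × (2.78 − 0.52)^1.44 = 34.4 × 2.26^1.44 = 111.3 m³/s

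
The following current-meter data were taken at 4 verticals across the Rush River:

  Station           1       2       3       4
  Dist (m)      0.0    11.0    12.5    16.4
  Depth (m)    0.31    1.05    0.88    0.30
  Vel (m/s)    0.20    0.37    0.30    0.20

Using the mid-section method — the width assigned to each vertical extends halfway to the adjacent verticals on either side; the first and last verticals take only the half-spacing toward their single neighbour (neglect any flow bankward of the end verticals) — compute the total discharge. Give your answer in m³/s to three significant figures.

3.60 m³/s

w_1 = (11.0 − 0.0)/2 = 5.5 m; q_1 = 0.20 × 0.31 × 5.5 = 0.3410 m³/s
w_2 = (12.5 − 0.0)/2 = 6.25 m; q_2 = 0.37 × 1.05 × 6.25 = 2.428 m³/s
w_3 = (16.4 − 11.0)/2 = 2.7 m; q_3 = 0.30 × 0.88 × 2.7 = 0.7128 m³/s
w_4 = (16.4 − 12.5)/2 = 1.95 m; q_4 = 0.20 × 0.30 × 1.95 = 0.1170 m³/s
Q = Σ qᵢ = 3.599 m³/s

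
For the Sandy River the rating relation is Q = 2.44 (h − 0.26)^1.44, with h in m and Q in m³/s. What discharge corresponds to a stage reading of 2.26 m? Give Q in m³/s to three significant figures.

Q = 2.44 × (2.26 − 0.26)^1.44 = 2.44 × 2^1.44 = 6.620 m³/s

6.62 m³/s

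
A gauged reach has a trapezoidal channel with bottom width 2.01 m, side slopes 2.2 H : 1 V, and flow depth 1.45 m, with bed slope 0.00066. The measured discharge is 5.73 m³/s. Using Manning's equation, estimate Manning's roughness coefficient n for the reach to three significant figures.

0.0300

A = (b + z·y)·y = (2.01 + 2.2×1.45)×1.45 = 7.540 m²
P = b + 2y√(1+z²) = 2.01 + 2×1.45×√(1+2.2²) = 9.018 m
R = A/P = 7.540/9.018 = 0.8361 m
n = (1/Q)·A·R^(2/3)·S^(1/2) = (1/5.73) × 7.540 × 0.8875 × 0.02569 = 0.03000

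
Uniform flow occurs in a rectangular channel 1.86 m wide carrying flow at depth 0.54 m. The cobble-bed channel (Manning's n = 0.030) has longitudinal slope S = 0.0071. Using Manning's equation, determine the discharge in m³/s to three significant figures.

1.38 m³/s

A = b·y = 1.86 × 0.54 = 1.004 m²
P = b + 2y = 1.86 + 2×0.54 = 2.940 m
R = A/P = 1.004/2.940 = 0.3416 m
Q = (1/n)·A·R^(2/3)·S^(1/2) = (1/0.030) × 1.004 × 0.3416^(2/3) × 0.0071^(1/2) = 1.379 m³/s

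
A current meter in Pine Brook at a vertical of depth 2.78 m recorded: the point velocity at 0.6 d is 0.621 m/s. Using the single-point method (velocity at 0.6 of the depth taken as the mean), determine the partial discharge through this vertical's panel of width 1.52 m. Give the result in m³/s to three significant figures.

2.62 m³/s

v̄ = v₀.₆ = 0.621 m/s
q = v̄ × d × w = 0.6210 × 2.78 × 1.52 = 2.624 m³/s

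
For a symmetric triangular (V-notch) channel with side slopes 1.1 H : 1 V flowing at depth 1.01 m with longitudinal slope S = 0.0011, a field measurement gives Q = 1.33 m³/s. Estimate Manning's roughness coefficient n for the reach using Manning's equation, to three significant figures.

0.0145

A = z·y² = 1.1×1.01² = 1.122 m²
P = 2y√(1+z²) = 2×1.01×√(1+1.1²) = 3.003 m
R = A/P = 1.122/3.003 = 0.3737 m
n = (1/Q)·A·R^(2/3)·S^(1/2) = (1/1.33) × 1.122 × 0.5188 × 0.03317 = 0.01452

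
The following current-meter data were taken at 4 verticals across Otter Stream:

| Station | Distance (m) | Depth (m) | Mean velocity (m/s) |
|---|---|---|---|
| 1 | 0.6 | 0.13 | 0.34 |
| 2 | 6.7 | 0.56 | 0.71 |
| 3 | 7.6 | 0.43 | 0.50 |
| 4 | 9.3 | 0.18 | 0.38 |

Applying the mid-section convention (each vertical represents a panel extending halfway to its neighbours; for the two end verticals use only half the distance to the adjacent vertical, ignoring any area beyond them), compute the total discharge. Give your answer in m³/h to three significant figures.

6710 m³/h

w_1 = (6.7 − 0.6)/2 = 3.05 m; q_1 = 0.34 × 0.13 × 3.05 = 0.1348 m³/s
w_2 = (7.6 − 0.6)/2 = 3.5 m; q_2 = 0.71 × 0.56 × 3.5 = 1.392 m³/s
w_3 = (9.3 − 6.7)/2 = 1.3 m; q_3 = 0.50 × 0.43 × 1.3 = 0.2795 m³/s
w_4 = (9.3 − 7.6)/2 = 0.85 m; q_4 = 0.38 × 0.18 × 0.85 = 0.05814 m³/s
Q = Σ qᵢ = 1.864 m³/s
= 1.864 × 3600 = 6711 m³/h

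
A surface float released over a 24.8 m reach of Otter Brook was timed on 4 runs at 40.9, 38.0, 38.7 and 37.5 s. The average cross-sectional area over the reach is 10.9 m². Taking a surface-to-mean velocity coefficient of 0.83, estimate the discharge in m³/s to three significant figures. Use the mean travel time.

5.79 m³/s

t̄ = (40.9 + 38.0 + 38.7 + 37.5) / 4 = 38.775 s
v_surface = L / t̄ = 24.8 / 38.775 = 0.6396 m/s
v_mean = 0.83 × 0.6396 = 0.5309 m/s
Q = A × v_mean = 10.9 × 0.5309 = 5.786 m³/s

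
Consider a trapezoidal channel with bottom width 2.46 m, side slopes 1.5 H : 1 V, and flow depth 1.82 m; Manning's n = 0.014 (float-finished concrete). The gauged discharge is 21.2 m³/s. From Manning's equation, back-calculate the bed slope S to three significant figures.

0.000929

A = (b + z·y)·y = (2.46 + 1.5×1.82)×1.82 = 9.446 m²
P = b + 2y√(1+z²) = 2.46 + 2×1.82×√(1+1.5²) = 9.022 m
R = A/P = 9.446/9.022 = 1.047 m
S = (Q·n / (1·A·R^(2/3)))² = (21.2×0.014 / (1×9.446×1.031))² = 0.0009287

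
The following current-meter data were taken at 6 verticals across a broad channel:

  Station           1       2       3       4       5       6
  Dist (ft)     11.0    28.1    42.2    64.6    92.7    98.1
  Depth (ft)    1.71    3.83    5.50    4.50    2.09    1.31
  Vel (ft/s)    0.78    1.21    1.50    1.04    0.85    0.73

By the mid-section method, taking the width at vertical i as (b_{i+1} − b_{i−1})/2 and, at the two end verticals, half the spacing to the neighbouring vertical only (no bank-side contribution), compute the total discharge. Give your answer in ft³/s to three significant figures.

w_1 = (28.1 − 11.0)/2 = 8.55 ft; q_1 = 0.78 × 1.71 × 8.55 = 11.40 ft³/s
w_2 = (42.2 − 11.0)/2 = 15.6 ft; q_2 = 1.21 × 3.83 × 15.6 = 72.30 ft³/s
w_3 = (64.6 − 28.1)/2 = 18.25 ft; q_3 = 1.50 × 5.50 × 18.25 = 150.6 ft³/s
w_4 = (92.7 − 42.2)/2 = 25.25 ft; q_4 = 1.04 × 4.50 × 25.25 = 118.2 ft³/s
w_5 = (98.1 − 64.6)/2 = 16.75 ft; q_5 = 0.85 × 2.09 × 16.75 = 29.76 ft³/s
w_6 = (98.1 − 92.7)/2 = 2.7 ft; q_6 = 0.73 × 1.31 × 2.7 = 2.582 ft³/s
Q = Σ qᵢ = 384.8 ft³/s

385 ft³/s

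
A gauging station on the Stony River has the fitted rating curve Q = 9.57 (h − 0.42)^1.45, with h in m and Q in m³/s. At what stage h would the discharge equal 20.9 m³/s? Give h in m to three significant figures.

2.13 m

h − h₀ = (Q/C)^(1/b) = (20.9/9.57)^(1/1.45) = 1.714 m
h = 0.42 + 1.714 = 2.134 m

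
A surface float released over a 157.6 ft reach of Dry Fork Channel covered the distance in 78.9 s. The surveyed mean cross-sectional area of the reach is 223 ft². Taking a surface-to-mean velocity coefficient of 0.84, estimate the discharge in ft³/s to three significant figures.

v_surface = L / t̄ = 157.6 / 78.9 = 1.997 ft/s
v_mean = 0.84 × 1.997 = 1.678 ft/s
Q = A × v_mean = 223 × 1.678 = 374.2 ft³/s

374 ft³/s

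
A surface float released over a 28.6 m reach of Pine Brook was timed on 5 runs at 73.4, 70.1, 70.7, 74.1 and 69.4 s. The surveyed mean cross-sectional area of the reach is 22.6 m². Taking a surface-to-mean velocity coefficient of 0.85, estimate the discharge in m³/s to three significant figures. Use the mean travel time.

7.68 m³/s

t̄ = (73.4 + 70.1 + 70.7 + 74.1 + 69.4) / 5 = 71.54 s
v_surface = L / t̄ = 28.6 / 71.54 = 0.3998 m/s
v_mean = 0.85 × 0.3998 = 0.3398 m/s
Q = A × v_mean = 22.6 × 0.3398 = 7.680 m³/s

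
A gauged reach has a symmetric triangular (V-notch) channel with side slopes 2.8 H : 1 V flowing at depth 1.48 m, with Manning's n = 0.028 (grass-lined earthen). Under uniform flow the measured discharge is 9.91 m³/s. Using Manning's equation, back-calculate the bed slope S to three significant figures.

0.00331

A = z·y² = 2.8×1.48² = 6.133 m²
P = 2y√(1+z²) = 2×1.48×√(1+2.8²) = 8.801 m
R = A/P = 6.133/8.801 = 0.6969 m
S = (Q·n / (1·A·R^(2/3)))² = (9.91×0.028 / (1×6.133×0.7860))² = 0.003313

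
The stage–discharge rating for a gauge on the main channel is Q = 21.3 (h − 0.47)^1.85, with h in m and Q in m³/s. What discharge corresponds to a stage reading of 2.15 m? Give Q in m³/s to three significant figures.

Q = 21.3 × (2.15 − 0.47)^1.85 = 21.3 × 1.68^1.85 = 55.62 m³/s

55.6 m³/s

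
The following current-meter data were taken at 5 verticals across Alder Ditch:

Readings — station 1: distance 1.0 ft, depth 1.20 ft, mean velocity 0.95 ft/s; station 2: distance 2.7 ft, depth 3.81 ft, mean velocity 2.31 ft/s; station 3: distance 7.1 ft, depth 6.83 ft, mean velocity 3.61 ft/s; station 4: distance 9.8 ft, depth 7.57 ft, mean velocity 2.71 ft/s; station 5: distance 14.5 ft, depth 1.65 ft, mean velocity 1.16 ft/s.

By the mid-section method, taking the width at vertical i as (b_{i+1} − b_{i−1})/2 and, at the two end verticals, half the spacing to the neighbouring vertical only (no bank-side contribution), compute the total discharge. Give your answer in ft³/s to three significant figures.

w_1 = (2.7 − 1.0)/2 = 0.85 ft; q_1 = 0.95 × 1.20 × 0.85 = 0.9690 ft³/s
w_2 = (7.1 − 1.0)/2 = 3.05 ft; q_2 = 2.31 × 3.81 × 3.05 = 26.84 ft³/s
w_3 = (9.8 − 2.7)/2 = 3.55 ft; q_3 = 3.61 × 6.83 × 3.55 = 87.53 ft³/s
w_4 = (14.5 − 7.1)/2 = 3.7 ft; q_4 = 2.71 × 7.57 × 3.7 = 75.90 ft³/s
w_5 = (14.5 − 9.8)/2 = 2.35 ft; q_5 = 1.16 × 1.65 × 2.35 = 4.498 ft³/s
Q = Σ qᵢ = 195.7 ft³/s

196 ft³/s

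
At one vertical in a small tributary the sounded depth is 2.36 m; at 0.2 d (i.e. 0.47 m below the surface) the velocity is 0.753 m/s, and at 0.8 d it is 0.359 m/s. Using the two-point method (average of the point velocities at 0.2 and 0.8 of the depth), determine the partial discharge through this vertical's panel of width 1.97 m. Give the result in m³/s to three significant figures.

2.58 m³/s

v̄ = (0.753 + 0.359) / 2 = 0.5560 m/s
q = v̄ × d × w = 0.5560 × 2.36 × 1.97 = 2.585 m³/s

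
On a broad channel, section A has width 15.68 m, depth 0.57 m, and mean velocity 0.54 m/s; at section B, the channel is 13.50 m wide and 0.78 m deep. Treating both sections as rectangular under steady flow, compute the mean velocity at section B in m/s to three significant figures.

Q = A₁V₁ = (15.68×0.57) × 0.54 = 4.826 m³/s
A₂ = 13.50 × 0.78 = 10.53 m²
V₂ = Q/A₂ = 4.826/10.53 = 0.4583 m/s

0.458 m/s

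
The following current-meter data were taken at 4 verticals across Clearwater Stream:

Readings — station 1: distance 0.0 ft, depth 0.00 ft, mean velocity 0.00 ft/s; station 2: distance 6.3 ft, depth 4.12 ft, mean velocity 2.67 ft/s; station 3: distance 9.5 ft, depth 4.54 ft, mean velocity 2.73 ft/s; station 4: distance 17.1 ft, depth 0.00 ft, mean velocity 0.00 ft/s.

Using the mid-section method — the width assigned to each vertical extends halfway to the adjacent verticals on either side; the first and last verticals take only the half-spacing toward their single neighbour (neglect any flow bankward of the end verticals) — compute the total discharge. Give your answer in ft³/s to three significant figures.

119 ft³/s

w_2 = (9.5 − 0.0)/2 = 4.75 ft; q_2 = 2.67 × 4.12 × 4.75 = 52.25 ft³/s
w_3 = (17.1 − 6.3)/2 = 5.4 ft; q_3 = 2.73 × 4.54 × 5.4 = 66.93 ft³/s
Stations 1, 4 contribute zero (depth or velocity is 0).
Q = Σ qᵢ = 119.2 ft³/s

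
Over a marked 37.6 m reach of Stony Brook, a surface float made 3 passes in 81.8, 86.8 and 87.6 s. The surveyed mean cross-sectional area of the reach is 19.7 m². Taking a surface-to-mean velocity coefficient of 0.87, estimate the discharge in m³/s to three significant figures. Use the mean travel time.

7.55 m³/s

t̄ = (81.8 + 86.8 + 87.6) / 3 = 85.4 s
v_surface = L / t̄ = 37.6 / 85.4 = 0.4403 m/s
v_mean = 0.87 × 0.4403 = 0.3830 m/s
Q = A × v_mean = 19.7 × 0.3830 = 7.546 m³/s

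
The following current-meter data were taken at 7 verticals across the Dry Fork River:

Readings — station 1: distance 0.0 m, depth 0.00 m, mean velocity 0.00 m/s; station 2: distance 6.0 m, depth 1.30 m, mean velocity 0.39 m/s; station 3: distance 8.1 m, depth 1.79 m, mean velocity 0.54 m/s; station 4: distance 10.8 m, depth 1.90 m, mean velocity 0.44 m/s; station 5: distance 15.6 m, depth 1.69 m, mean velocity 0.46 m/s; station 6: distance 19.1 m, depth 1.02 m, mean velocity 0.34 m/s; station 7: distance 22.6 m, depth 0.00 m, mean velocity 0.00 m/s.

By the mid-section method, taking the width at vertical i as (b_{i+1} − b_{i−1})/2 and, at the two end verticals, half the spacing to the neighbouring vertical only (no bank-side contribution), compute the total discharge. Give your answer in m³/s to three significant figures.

11.9 m³/s

w_2 = (8.1 − 0.0)/2 = 4.05 m; q_2 = 0.39 × 1.30 × 4.05 = 2.053 m³/s
w_3 = (10.8 − 6.0)/2 = 2.4 m; q_3 = 0.54 × 1.79 × 2.4 = 2.320 m³/s
w_4 = (15.6 − 8.1)/2 = 3.75 m; q_4 = 0.44 × 1.90 × 3.75 = 3.135 m³/s
w_5 = (19.1 − 10.8)/2 = 4.15 m; q_5 = 0.46 × 1.69 × 4.15 = 3.226 m³/s
w_6 = (22.6 − 15.6)/2 = 3.5 m; q_6 = 0.34 × 1.02 × 3.5 = 1.214 m³/s
Stations 1, 7 contribute zero (depth or velocity is 0).
Q = Σ qᵢ = 11.95 m³/s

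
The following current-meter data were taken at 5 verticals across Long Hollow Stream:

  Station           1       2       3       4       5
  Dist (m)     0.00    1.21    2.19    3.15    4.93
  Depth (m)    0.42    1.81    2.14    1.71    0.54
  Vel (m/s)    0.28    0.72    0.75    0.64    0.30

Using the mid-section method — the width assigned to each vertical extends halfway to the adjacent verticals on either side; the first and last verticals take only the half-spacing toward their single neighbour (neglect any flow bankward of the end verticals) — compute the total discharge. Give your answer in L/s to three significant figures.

w_1 = (1.21 − 0.00)/2 = 0.605 m; q_1 = 0.28 × 0.42 × 0.605 = 0.07115 m³/s
w_2 = (2.19 − 0.00)/2 = 1.095 m; q_2 = 0.72 × 1.81 × 1.095 = 1.427 m³/s
w_3 = (3.15 − 1.21)/2 = 0.97 m; q_3 = 0.75 × 2.14 × 0.97 = 1.557 m³/s
w_4 = (4.93 − 2.19)/2 = 1.37 m; q_4 = 0.64 × 1.71 × 1.37 = 1.499 m³/s
w_5 = (4.93 − 3.15)/2 = 0.89 m; q_5 = 0.30 × 0.54 × 0.89 = 0.1442 m³/s
Q = Σ qᵢ = 4.699 m³/s
= 4.699 × 1000 = 4699 L/s

4700 L/s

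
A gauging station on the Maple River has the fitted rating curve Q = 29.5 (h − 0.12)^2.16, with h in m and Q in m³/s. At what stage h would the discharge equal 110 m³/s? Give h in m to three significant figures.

1.96 m

h − h₀ = (Q/C)^(1/b) = (110/29.5)^(1/2.16) = 1.839 m
h = 0.12 + 1.839 = 1.959 m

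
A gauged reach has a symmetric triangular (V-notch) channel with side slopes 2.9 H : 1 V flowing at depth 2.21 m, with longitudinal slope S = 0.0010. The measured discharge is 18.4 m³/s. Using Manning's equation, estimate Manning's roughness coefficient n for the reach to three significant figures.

A = z·y² = 2.9×2.21² = 14.16 m²
P = 2y√(1+z²) = 2×2.21×√(1+2.9²) = 13.56 m
R = A/P = 14.16/13.56 = 1.045 m
n = (1/Q)·A·R^(2/3)·S^(1/2) = (1/18.4) × 14.16 × 1.030 × 0.03162 = 0.02506

0.0251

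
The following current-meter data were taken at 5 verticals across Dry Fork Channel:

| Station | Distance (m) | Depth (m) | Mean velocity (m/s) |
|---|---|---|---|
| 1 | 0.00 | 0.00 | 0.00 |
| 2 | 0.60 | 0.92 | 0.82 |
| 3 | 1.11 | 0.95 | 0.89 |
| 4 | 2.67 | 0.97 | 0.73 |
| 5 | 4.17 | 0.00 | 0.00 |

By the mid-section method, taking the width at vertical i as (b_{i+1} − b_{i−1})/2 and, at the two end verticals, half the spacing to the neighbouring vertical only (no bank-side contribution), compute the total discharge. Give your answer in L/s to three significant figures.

w_2 = (1.11 − 0.00)/2 = 0.555 m; q_2 = 0.82 × 0.92 × 0.555 = 0.4187 m³/s
w_3 = (2.67 − 0.60)/2 = 1.035 m; q_3 = 0.89 × 0.95 × 1.035 = 0.8751 m³/s
w_4 = (4.17 − 1.11)/2 = 1.53 m; q_4 = 0.73 × 0.97 × 1.53 = 1.083 m³/s
Stations 1, 5 contribute zero (depth or velocity is 0).
Q = Σ qᵢ = 2.377 m³/s
= 2.377 × 1000 = 2377 L/s

2380 L/s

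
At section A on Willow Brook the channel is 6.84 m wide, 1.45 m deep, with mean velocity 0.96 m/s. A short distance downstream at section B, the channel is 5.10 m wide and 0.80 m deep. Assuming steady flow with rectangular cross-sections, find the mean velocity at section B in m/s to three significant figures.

Q = A₁V₁ = (6.84×1.45) × 0.96 = 9.521 m³/s
A₂ = 5.10 × 0.80 = 4.080 m²
V₂ = Q/A₂ = 9.521/4.080 = 2.334 m/s

2.33 m/s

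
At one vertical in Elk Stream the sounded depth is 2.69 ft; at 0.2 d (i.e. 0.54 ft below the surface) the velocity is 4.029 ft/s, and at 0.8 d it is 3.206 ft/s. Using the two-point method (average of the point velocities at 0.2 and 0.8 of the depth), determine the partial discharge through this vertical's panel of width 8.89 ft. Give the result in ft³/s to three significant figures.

86.5 ft³/s

v̄ = (4.029 + 3.206) / 2 = 3.618 ft/s
q = v̄ × d × w = 3.618 × 2.69 × 8.89 = 86.51 ft³/s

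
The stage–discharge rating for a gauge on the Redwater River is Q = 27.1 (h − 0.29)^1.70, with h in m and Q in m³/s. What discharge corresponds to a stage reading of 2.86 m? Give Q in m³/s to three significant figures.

135 m³/s

Q = 27.1 × (2.86 − 0.29)^1.70 = 27.1 × 2.57^1.70 = 134.9 m³/s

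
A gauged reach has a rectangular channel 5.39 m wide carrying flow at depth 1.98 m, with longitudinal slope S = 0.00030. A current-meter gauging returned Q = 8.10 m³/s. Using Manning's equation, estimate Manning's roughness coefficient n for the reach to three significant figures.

0.0249

A = b·y = 5.39 × 1.98 = 10.67 m²
P = b + 2y = 5.39 + 2×1.98 = 9.350 m
R = A/P = 10.67/9.350 = 1.141 m
n = (1/Q)·A·R^(2/3)·S^(1/2) = (1/8.10) × 10.67 × 1.092 × 0.01732 = 0.02492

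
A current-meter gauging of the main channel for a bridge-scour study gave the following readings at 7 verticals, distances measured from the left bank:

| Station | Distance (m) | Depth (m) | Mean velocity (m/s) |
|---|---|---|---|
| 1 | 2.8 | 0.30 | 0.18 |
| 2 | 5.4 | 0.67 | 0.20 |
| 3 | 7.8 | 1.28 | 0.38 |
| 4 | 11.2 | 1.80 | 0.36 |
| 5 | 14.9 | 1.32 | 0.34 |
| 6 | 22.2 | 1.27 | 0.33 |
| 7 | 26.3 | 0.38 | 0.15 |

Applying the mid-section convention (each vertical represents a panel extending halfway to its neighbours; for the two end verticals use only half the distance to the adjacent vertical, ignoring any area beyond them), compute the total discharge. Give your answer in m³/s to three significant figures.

w_1 = (5.4 − 2.8)/2 = 1.3 m; q_1 = 0.18 × 0.30 × 1.3 = 0.07020 m³/s
w_2 = (7.8 − 2.8)/2 = 2.5 m; q_2 = 0.20 × 0.67 × 2.5 = 0.3350 m³/s
w_3 = (11.2 − 5.4)/2 = 2.9 m; q_3 = 0.38 × 1.28 × 2.9 = 1.411 m³/s
w_4 = (14.9 − 7.8)/2 = 3.55 m; q_4 = 0.36 × 1.80 × 3.55 = 2.300 m³/s
w_5 = (22.2 − 11.2)/2 = 5.5 m; q_5 = 0.34 × 1.32 × 5.5 = 2.468 m³/s
w_6 = (26.3 − 14.9)/2 = 5.7 m; q_6 = 0.33 × 1.27 × 5.7 = 2.389 m³/s
w_7 = (26.3 − 22.2)/2 = 2.05 m; q_7 = 0.15 × 0.38 × 2.05 = 0.1169 m³/s
Q = Σ qᵢ = 9.090 m³/s

9.09 m³/s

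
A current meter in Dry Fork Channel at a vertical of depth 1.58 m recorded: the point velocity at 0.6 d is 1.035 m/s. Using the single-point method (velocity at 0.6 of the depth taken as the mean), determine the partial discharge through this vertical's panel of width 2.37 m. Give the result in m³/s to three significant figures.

v̄ = v₀.₆ = 1.035 m/s
q = v̄ × d × w = 1.035 × 1.58 × 2.37 = 3.876 m³/s

3.88 m³/s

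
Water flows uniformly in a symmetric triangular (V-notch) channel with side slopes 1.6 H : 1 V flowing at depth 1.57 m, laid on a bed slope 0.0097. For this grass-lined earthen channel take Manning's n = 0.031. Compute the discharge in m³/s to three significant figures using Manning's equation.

9.55 m³/s

A = z·y² = 1.6×1.57² = 3.944 m²
P = 2y√(1+z²) = 2×1.57×√(1+1.6²) = 5.925 m
R = A/P = 3.944/5.925 = 0.6657 m
Q = (1/n)·A·R^(2/3)·S^(1/2) = (1/0.031) × 3.944 × 0.6657^(2/3) × 0.0097^(1/2) = 9.553 m³/s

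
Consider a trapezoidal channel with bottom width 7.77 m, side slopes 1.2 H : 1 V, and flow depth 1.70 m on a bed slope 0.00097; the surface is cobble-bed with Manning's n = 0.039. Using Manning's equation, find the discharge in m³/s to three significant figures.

A = (b + z·y)·y = (7.77 + 1.2×1.70)×1.70 = 16.68 m²
P = b + 2y√(1+z²) = 7.77 + 2×1.70×√(1+1.2²) = 13.08 m
R = A/P = 16.68/13.08 = 1.275 m
Q = (1/n)·A·R^(2/3)·S^(1/2) = (1/0.039) × 16.68 × 1.275^(2/3) × 0.00097^(1/2) = 15.66 m³/s

15.7 m³/s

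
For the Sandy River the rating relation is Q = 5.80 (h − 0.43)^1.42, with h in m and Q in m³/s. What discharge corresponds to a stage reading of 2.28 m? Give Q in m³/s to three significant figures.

Q = 5.80 × (2.28 − 0.43)^1.42 = 5.80 × 1.85^1.42 = 13.89 m³/s

13.9 m³/s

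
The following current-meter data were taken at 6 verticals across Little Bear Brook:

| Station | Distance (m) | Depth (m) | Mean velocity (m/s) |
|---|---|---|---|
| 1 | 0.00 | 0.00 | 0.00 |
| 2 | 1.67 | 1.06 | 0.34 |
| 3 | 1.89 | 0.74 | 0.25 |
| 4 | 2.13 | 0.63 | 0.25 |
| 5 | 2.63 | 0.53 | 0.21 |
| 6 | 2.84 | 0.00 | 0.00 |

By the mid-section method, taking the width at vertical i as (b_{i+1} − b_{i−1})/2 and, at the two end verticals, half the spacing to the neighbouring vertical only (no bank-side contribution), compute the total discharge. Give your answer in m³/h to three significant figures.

1730 m³/h

w_2 = (1.89 − 0.00)/2 = 0.945 m; q_2 = 0.34 × 1.06 × 0.945 = 0.3406 m³/s
w_3 = (2.13 − 1.67)/2 = 0.23 m; q_3 = 0.25 × 0.74 × 0.23 = 0.04255 m³/s
w_4 = (2.63 − 1.89)/2 = 0.37 m; q_4 = 0.25 × 0.63 × 0.37 = 0.05828 m³/s
w_5 = (2.84 − 2.13)/2 = 0.355 m; q_5 = 0.21 × 0.53 × 0.355 = 0.03951 m³/s
Stations 1, 6 contribute zero (depth or velocity is 0).
Q = Σ qᵢ = 0.4809 m³/s
= 0.4809 × 3600 = 1731 m³/h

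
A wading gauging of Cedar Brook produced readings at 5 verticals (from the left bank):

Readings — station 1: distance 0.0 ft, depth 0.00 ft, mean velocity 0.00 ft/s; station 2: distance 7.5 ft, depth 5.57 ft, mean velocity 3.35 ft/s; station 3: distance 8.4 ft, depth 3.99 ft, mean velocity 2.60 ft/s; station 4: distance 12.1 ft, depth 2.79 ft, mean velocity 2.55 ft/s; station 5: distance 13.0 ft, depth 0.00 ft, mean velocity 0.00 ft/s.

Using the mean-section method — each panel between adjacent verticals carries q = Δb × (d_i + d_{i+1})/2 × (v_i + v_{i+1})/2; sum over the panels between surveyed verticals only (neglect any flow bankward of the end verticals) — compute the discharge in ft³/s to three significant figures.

81.7 ft³/s

Panel 1-2: Δb = 7.5 ft, d̄ = (0.00+5.57)/2 = 2.785, v̄ = (0.00+3.35)/2 = 1.675 → q = 7.5×2.785×1.675 = 34.99 ft³/s
Panel 2-3: Δb = 0.9 ft, d̄ = (5.57+3.99)/2 = 4.78, v̄ = (3.35+2.60)/2 = 2.975 → q = 0.9×4.78×2.975 = 12.80 ft³/s
Panel 3-4: Δb = 3.7 ft, d̄ = (3.99+2.79)/2 = 3.39, v̄ = (2.60+2.55)/2 = 2.575 → q = 3.7×3.39×2.575 = 32.30 ft³/s
Panel 4-5: Δb = 0.9 ft, d̄ = (2.79+0.00)/2 = 1.395, v̄ = (2.55+0.00)/2 = 1.275 → q = 0.9×1.395×1.275 = 1.601 ft³/s
Q = Σ q = 81.68 ft³/s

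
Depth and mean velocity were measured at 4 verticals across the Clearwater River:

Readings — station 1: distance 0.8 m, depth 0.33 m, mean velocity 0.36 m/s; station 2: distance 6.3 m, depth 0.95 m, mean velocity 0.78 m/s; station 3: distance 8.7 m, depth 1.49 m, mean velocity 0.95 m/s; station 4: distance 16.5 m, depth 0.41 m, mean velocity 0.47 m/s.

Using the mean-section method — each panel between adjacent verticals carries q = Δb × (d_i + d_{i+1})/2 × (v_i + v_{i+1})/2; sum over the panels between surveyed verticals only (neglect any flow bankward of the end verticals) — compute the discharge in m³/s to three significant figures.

9.80 m³/s

Panel 1-2: Δb = 5.5 m, d̄ = (0.33+0.95)/2 = 0.64, v̄ = (0.36+0.78)/2 = 0.57 → q = 5.5×0.64×0.57 = 2.006 m³/s
Panel 2-3: Δb = 2.4 m, d̄ = (0.95+1.49)/2 = 1.22, v̄ = (0.78+0.95)/2 = 0.865 → q = 2.4×1.22×0.865 = 2.533 m³/s
Panel 3-4: Δb = 7.8 m, d̄ = (1.49+0.41)/2 = 0.95, v̄ = (0.95+0.47)/2 = 0.71 → q = 7.8×0.95×0.71 = 5.261 m³/s
Q = Σ q = 9.800 m³/s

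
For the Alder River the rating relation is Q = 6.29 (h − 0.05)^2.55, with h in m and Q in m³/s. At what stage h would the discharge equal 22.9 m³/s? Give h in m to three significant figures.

1.71 m

h − h₀ = (Q/C)^(1/b) = (22.9/6.29)^(1/2.55) = 1.660 m
h = 0.05 + 1.660 = 1.710 m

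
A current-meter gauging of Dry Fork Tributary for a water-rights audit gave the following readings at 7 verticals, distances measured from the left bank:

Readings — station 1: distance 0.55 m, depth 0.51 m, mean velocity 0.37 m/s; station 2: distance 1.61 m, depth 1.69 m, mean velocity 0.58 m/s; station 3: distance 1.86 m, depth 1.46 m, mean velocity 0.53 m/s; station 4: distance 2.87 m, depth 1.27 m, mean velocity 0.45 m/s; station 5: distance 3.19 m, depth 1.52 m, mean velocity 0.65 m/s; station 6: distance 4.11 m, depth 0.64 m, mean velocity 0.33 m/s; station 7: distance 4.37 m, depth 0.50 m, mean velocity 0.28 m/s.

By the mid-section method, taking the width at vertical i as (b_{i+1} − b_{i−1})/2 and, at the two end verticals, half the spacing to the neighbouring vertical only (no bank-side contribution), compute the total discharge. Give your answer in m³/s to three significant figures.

2.36 m³/s

w_1 = (1.61 − 0.55)/2 = 0.53 m; q_1 = 0.37 × 0.51 × 0.53 = 0.1000 m³/s
w_2 = (1.86 − 0.55)/2 = 0.655 m; q_2 = 0.58 × 1.69 × 0.655 = 0.6420 m³/s
w_3 = (2.87 − 1.61)/2 = 0.63 m; q_3 = 0.53 × 1.46 × 0.63 = 0.4875 m³/s
w_4 = (3.19 − 1.86)/2 = 0.665 m; q_4 = 0.45 × 1.27 × 0.665 = 0.3800 m³/s
w_5 = (4.11 − 2.87)/2 = 0.62 m; q_5 = 0.65 × 1.52 × 0.62 = 0.6126 m³/s
w_6 = (4.37 − 3.19)/2 = 0.59 m; q_6 = 0.33 × 0.64 × 0.59 = 0.1246 m³/s
w_7 = (4.37 − 4.11)/2 = 0.13 m; q_7 = 0.28 × 0.50 × 0.13 = 0.01820 m³/s
Q = Σ qᵢ = 2.365 m³/s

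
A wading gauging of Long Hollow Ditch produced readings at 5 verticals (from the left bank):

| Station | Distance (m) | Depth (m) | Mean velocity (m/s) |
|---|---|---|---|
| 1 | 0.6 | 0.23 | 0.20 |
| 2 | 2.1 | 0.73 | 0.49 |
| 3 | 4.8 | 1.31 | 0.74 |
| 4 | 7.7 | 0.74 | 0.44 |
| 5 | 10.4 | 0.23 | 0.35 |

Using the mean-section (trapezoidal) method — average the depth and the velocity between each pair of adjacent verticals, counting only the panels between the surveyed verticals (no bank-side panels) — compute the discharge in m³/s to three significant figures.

4.21 m³/s

Panel 1-2: Δb = 1.5 m, d̄ = (0.23+0.73)/2 = 0.48, v̄ = (0.20+0.49)/2 = 0.345 → q = 1.5×0.48×0.345 = 0.2484 m³/s
Panel 2-3: Δb = 2.7 m, d̄ = (0.73+1.31)/2 = 1.02, v̄ = (0.49+0.74)/2 = 0.615 → q = 2.7×1.02×0.615 = 1.694 m³/s
Panel 3-4: Δb = 2.9 m, d̄ = (1.31+0.74)/2 = 1.025, v̄ = (0.74+0.44)/2 = 0.59 → q = 2.9×1.025×0.59 = 1.754 m³/s
Panel 4-5: Δb = 2.7 m, d̄ = (0.74+0.23)/2 = 0.485, v̄ = (0.44+0.35)/2 = 0.395 → q = 2.7×0.485×0.395 = 0.5173 m³/s
Q = Σ q = 4.213 m³/s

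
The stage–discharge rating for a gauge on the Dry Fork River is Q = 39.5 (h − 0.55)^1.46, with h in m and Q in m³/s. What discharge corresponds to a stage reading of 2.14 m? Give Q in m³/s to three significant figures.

Q = 39.5 × (2.14 − 0.55)^1.46 = 39.5 × 1.59^1.46 = 77.74 m³/s

77.7 m³/s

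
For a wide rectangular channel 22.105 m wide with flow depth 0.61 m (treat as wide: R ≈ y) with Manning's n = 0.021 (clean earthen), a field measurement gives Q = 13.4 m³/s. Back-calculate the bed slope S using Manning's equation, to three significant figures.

0.000842

A = b·y = 22.105 × 0.61 = 13.48 m²
Wide channel: R ≈ y = 0.61 m
S = (Q·n / (1·A·R^(2/3)))² = (13.4×0.021 / (1×13.48×0.7193))² = 0.0008418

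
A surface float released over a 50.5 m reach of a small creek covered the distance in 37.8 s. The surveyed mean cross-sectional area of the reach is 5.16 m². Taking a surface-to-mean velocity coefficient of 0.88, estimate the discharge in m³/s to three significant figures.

v_surface = L / t̄ = 50.5 / 37.8 = 1.336 m/s
v_mean = 0.88 × 1.336 = 1.176 m/s
Q = A × v_mean = 5.16 × 1.176 = 6.066 m³/s

6.07 m³/s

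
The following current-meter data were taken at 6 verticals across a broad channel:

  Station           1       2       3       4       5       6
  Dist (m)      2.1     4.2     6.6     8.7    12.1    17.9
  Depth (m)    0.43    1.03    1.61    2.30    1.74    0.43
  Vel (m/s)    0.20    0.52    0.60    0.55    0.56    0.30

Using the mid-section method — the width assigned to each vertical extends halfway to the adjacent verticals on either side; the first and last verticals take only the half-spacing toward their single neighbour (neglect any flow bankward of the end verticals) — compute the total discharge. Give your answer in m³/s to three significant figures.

w_1 = (4.2 − 2.1)/2 = 1.05 m; q_1 = 0.20 × 0.43 × 1.05 = 0.09030 m³/s
w_2 = (6.6 − 2.1)/2 = 2.25 m; q_2 = 0.52 × 1.03 × 2.25 = 1.205 m³/s
w_3 = (8.7 − 4.2)/2 = 2.25 m; q_3 = 0.60 × 1.61 × 2.25 = 2.174 m³/s
w_4 = (12.1 − 6.6)/2 = 2.75 m; q_4 = 0.55 × 2.30 × 2.75 = 3.479 m³/s
w_5 = (17.9 − 8.7)/2 = 4.6 m; q_5 = 0.56 × 1.74 × 4.6 = 4.482 m³/s
w_6 = (17.9 − 12.1)/2 = 2.9 m; q_6 = 0.30 × 0.43 × 2.9 = 0.3741 m³/s
Q = Σ qᵢ = 11.80 m³/s

11.8 m³/s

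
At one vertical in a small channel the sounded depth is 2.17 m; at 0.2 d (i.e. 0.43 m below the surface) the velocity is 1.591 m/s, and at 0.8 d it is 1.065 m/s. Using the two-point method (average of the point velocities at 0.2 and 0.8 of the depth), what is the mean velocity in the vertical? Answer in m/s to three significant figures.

1.33 m/s

v̄ = (1.591 + 1.065) / 2 = 1.328 m/s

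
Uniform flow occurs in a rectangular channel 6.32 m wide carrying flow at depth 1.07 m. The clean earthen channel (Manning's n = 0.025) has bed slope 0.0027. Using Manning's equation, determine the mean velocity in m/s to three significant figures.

1.79 m/s

A = b·y = 6.32 × 1.07 = 6.762 m²
P = b + 2y = 6.32 + 2×1.07 = 8.460 m
R = A/P = 6.762/8.460 = 0.7993 m
Q = (1/n)·A·R^(2/3)·S^(1/2) = (1/0.025) × 6.762 × 0.7993^(2/3) × 0.0027^(1/2) = 12.11 m³/s
V = Q/A = 12.11/6.762 = 1.790 m/s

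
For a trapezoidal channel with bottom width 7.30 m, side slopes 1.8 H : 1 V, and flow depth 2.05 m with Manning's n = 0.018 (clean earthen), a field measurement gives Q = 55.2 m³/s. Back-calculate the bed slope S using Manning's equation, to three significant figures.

A = (b + z·y)·y = (7.30 + 1.8×2.05)×2.05 = 22.53 m²
P = b + 2y√(1+z²) = 7.30 + 2×2.05×√(1+1.8²) = 15.74 m
R = A/P = 22.53/15.74 = 1.431 m
S = (Q·n / (1·A·R^(2/3)))² = (55.2×0.018 / (1×22.53×1.270))² = 0.001206

0.00121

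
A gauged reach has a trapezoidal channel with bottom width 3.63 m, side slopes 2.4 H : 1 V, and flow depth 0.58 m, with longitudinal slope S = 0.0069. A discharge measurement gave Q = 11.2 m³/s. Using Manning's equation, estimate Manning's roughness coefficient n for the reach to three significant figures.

0.0125

A = (b + z·y)·y = (3.63 + 2.4×0.58)×0.58 = 2.913 m²
P = b + 2y√(1+z²) = 3.63 + 2×0.58×√(1+2.4²) = 6.646 m
R = A/P = 2.913/6.646 = 0.4383 m
n = (1/Q)·A·R^(2/3)·S^(1/2) = (1/11.2) × 2.913 × 0.5770 × 0.08307 = 0.01246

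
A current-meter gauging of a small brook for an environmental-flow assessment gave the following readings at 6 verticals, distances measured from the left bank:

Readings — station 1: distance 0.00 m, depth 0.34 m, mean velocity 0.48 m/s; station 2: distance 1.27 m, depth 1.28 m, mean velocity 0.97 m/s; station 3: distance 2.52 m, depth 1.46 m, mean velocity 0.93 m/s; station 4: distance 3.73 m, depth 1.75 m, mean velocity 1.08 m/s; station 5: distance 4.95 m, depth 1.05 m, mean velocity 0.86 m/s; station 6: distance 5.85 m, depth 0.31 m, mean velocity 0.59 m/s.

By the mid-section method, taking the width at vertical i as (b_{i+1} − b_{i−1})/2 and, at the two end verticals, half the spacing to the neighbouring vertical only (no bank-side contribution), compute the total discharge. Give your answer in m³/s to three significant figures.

w_1 = (1.27 − 0.00)/2 = 0.635 m; q_1 = 0.48 × 0.34 × 0.635 = 0.1036 m³/s
w_2 = (2.52 − 0.00)/2 = 1.26 m; q_2 = 0.97 × 1.28 × 1.26 = 1.564 m³/s
w_3 = (3.73 − 1.27)/2 = 1.23 m; q_3 = 0.93 × 1.46 × 1.23 = 1.670 m³/s
w_4 = (4.95 − 2.52)/2 = 1.215 m; q_4 = 1.08 × 1.75 × 1.215 = 2.296 m³/s
w_5 = (5.85 − 3.73)/2 = 1.06 m; q_5 = 0.86 × 1.05 × 1.06 = 0.9572 m³/s
w_6 = (5.85 − 4.95)/2 = 0.45 m; q_6 = 0.59 × 0.31 × 0.45 = 0.08231 m³/s
Q = Σ qᵢ = 6.674 m³/s

6.67 m³/s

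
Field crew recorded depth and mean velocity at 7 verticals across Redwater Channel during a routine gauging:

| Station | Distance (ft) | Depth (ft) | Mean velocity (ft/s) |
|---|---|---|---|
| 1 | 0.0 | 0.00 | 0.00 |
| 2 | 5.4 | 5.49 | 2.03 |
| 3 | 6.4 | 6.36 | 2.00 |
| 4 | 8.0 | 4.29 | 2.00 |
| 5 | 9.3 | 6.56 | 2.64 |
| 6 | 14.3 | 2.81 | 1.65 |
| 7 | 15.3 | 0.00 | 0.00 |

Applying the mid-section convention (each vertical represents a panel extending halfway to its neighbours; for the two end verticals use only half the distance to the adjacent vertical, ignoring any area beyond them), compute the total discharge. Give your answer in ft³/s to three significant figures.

133 ft³/s

w_2 = (6.4 − 0.0)/2 = 3.2 ft; q_2 = 2.03 × 5.49 × 3.2 = 35.66 ft³/s
w_3 = (8.0 − 5.4)/2 = 1.3 ft; q_3 = 2.00 × 6.36 × 1.3 = 16.54 ft³/s
w_4 = (9.3 − 6.4)/2 = 1.45 ft; q_4 = 2.00 × 4.29 × 1.45 = 12.44 ft³/s
w_5 = (14.3 − 8.0)/2 = 3.15 ft; q_5 = 2.64 × 6.56 × 3.15 = 54.55 ft³/s
w_6 = (15.3 − 9.3)/2 = 3 ft; q_6 = 1.65 × 2.81 × 3 = 13.91 ft³/s
Stations 1, 7 contribute zero (depth or velocity is 0).
Q = Σ qᵢ = 133.1 ft³/s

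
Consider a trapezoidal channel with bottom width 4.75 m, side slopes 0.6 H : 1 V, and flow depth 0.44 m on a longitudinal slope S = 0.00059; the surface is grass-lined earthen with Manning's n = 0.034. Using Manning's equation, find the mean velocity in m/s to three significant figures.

A = (b + z·y)·y = (4.75 + 0.6×0.44)×0.44 = 2.206 m²
P = b + 2y√(1+z²) = 4.75 + 2×0.44×√(1+0.6²) = 5.776 m
R = A/P = 2.206/5.776 = 0.3819 m
Q = (1/n)·A·R^(2/3)·S^(1/2) = (1/0.034) × 2.206 × 0.3819^(2/3) × 0.00059^(1/2) = 0.8297 m³/s
V = Q/A = 0.8297/2.206 = 0.3761 m/s

0.376 m/s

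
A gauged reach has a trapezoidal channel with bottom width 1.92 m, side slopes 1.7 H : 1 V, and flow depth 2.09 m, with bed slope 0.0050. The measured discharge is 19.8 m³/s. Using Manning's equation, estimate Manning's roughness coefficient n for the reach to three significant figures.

A = (b + z·y)·y = (1.92 + 1.7×2.09)×2.09 = 11.44 m²
P = b + 2y√(1+z²) = 1.92 + 2×2.09×√(1+1.7²) = 10.16 m
R = A/P = 11.44/10.16 = 1.125 m
n = (1/Q)·A·R^(2/3)·S^(1/2) = (1/19.8) × 11.44 × 1.082 × 0.07071 = 0.04420

0.0442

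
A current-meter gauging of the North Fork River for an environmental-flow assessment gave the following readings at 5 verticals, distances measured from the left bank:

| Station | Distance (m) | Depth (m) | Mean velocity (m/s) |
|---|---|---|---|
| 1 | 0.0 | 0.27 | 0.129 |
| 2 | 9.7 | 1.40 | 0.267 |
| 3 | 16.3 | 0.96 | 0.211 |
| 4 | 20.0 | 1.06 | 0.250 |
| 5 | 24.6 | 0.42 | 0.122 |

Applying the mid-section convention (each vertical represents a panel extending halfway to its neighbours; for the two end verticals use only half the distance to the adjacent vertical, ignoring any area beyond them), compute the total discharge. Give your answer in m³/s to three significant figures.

w_1 = (9.7 − 0.0)/2 = 4.85 m; q_1 = 0.129 × 0.27 × 4.85 = 0.1689 m³/s
w_2 = (16.3 − 0.0)/2 = 8.15 m; q_2 = 0.267 × 1.40 × 8.15 = 3.046 m³/s
w_3 = (20.0 − 9.7)/2 = 5.15 m; q_3 = 0.211 × 0.96 × 5.15 = 1.043 m³/s
w_4 = (24.6 − 16.3)/2 = 4.15 m; q_4 = 0.250 × 1.06 × 4.15 = 1.100 m³/s
w_5 = (24.6 − 20.0)/2 = 2.3 m; q_5 = 0.122 × 0.42 × 2.3 = 0.1179 m³/s
Q = Σ qᵢ = 5.476 m³/s

5.48 m³/s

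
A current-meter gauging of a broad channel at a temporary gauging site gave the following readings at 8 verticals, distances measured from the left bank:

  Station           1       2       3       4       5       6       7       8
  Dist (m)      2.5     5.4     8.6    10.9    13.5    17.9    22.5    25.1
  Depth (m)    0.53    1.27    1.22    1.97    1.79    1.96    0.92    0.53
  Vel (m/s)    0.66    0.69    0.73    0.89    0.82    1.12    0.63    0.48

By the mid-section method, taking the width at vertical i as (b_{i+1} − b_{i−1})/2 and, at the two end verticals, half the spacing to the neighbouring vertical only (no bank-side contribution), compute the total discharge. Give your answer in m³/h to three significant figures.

98500 m³/h

w_1 = (5.4 − 2.5)/2 = 1.45 m; q_1 = 0.66 × 0.53 × 1.45 = 0.5072 m³/s
w_2 = (8.6 − 2.5)/2 = 3.05 m; q_2 = 0.69 × 1.27 × 3.05 = 2.673 m³/s
w_3 = (10.9 − 5.4)/2 = 2.75 m; q_3 = 0.73 × 1.22 × 2.75 = 2.449 m³/s
w_4 = (13.5 − 8.6)/2 = 2.45 m; q_4 = 0.89 × 1.97 × 2.45 = 4.296 m³/s
w_5 = (17.9 − 10.9)/2 = 3.5 m; q_5 = 0.82 × 1.79 × 3.5 = 5.137 m³/s
w_6 = (22.5 − 13.5)/2 = 4.5 m; q_6 = 1.12 × 1.96 × 4.5 = 9.878 m³/s
w_7 = (25.1 − 17.9)/2 = 3.6 m; q_7 = 0.63 × 0.92 × 3.6 = 2.087 m³/s
w_8 = (25.1 − 22.5)/2 = 1.3 m; q_8 = 0.48 × 0.53 × 1.3 = 0.3307 m³/s
Q = Σ qᵢ = 27.36 m³/s
= 27.36 × 3600 = 98490 m³/h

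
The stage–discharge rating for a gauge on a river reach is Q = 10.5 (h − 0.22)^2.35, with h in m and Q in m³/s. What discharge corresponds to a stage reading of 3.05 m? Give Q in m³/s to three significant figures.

121 m³/s

Q = 10.5 × (3.05 − 0.22)^2.35 = 10.5 × 2.83^2.35 = 121.0 m³/s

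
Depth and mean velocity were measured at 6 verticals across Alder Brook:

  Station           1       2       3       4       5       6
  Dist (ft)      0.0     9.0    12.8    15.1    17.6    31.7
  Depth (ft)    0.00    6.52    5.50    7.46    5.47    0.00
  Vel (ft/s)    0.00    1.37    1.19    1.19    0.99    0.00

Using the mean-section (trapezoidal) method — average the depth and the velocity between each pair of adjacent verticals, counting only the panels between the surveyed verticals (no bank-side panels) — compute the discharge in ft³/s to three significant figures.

104 ft³/s

Panel 1-2: Δb = 9 ft, d̄ = (0.00+6.52)/2 = 3.26, v̄ = (0.00+1.37)/2 = 0.685 → q = 9×3.26×0.685 = 20.10 ft³/s
Panel 2-3: Δb = 3.8 ft, d̄ = (6.52+5.50)/2 = 6.01, v̄ = (1.37+1.19)/2 = 1.28 → q = 3.8×6.01×1.28 = 29.23 ft³/s
Panel 3-4: Δb = 2.3 ft, d̄ = (5.50+7.46)/2 = 6.48, v̄ = (1.19+1.19)/2 = 1.19 → q = 2.3×6.48×1.19 = 17.74 ft³/s
Panel 4-5: Δb = 2.5 ft, d̄ = (7.46+5.47)/2 = 6.465, v̄ = (1.19+0.99)/2 = 1.09 → q = 2.5×6.465×1.09 = 17.62 ft³/s
Panel 5-6: Δb = 14.1 ft, d̄ = (5.47+0.00)/2 = 2.735, v̄ = (0.99+0.00)/2 = 0.495 → q = 14.1×2.735×0.495 = 19.09 ft³/s
Q = Σ q = 103.8 ft³/s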